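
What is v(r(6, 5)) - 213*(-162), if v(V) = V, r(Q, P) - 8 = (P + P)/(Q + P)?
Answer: 379664/11 ≈ 34515.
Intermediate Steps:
r(Q, P) = 8 + 2*P/(P + Q) (r(Q, P) = 8 + (P + P)/(Q + P) = 8 + (2*P)/(P + Q) = 8 + 2*P/(P + Q))
v(r(6, 5)) - 213*(-162) = 2*(4*6 + 5*5)/(5 + 6) - 213*(-162) = 2*(24 + 25)/11 + 34506 = 2*(1/11)*49 + 34506 = 98/11 + 34506 = 379664/11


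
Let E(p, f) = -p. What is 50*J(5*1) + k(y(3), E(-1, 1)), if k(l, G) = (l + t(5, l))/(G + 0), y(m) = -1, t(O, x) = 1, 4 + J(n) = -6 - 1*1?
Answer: -550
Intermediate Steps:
J(n) = -11 (J(n) = -4 + (-6 - 1*1) = -4 + (-6 - 1) = -4 - 7 = -11)
k(l, G) = (1 + l)/G (k(l, G) = (l + 1)/(G + 0) = (1 + l)/G)
50*J(5*1) + k(y(3), E(-1, 1)) = 50*(-11) + (1 - 1)/((-1*(-1))) = -550 + 0/1 = -550 + 1*0 = -550 + 0 = -550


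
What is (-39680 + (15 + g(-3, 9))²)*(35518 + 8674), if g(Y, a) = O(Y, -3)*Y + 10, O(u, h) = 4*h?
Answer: -1589100128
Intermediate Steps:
g(Y, a) = 10 - 12*Y (g(Y, a) = (4*(-3))*Y + 10 = -12*Y + 10 = 10 - 12*Y)
(-39680 + (15 + g(-3, 9))²)*(35518 + 8674) = (-39680 + (15 + (10 - 12*(-3)))²)*(35518 + 8674) = (-39680 + (15 + (10 + 36))²)*44192 = (-39680 + (15 + 46)²)*44192 = (-39680 + 61²)*44192 = (-39680 + 3721)*44192 = -35959*44192 = -1589100128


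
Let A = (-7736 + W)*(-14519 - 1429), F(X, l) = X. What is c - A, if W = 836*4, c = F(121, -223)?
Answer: -70043495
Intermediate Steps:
c = 121
W = 3344
A = 70043616 (A = (-7736 + 3344)*(-14519 - 1429) = -4392*(-15948) = 70043616)
c - A = 121 - 1*70043616 = 121 - 70043616 = -70043495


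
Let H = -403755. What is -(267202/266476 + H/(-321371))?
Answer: -96730995661/42818829298 ≈ -2.2591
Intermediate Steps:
-(267202/266476 + H/(-321371)) = -(267202/266476 - 403755/(-321371)) = -(267202*(1/266476) - 403755*(-1/321371)) = -(133601/133238 + 403755/321371) = -1*96730995661/42818829298 = -96730995661/42818829298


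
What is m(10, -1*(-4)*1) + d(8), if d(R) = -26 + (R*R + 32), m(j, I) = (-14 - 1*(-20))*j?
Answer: 130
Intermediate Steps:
m(j, I) = 6*j (m(j, I) = (-14 + 20)*j = 6*j)
d(R) = 6 + R² (d(R) = -26 + (R² + 32) = -26 + (32 + R²) = 6 + R²)
m(10, -1*(-4)*1) + d(8) = 6*10 + (6 + 8²) = 60 + (6 + 64) = 60 + 70 = 130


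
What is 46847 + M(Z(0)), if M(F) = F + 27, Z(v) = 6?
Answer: 46880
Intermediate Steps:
M(F) = 27 + F
46847 + M(Z(0)) = 46847 + (27 + 6) = 46847 + 33 = 46880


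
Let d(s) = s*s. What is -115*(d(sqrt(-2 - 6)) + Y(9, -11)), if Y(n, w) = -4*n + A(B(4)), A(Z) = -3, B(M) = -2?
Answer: 5405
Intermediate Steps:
Y(n, w) = -3 - 4*n (Y(n, w) = -4*n - 3 = -3 - 4*n)
d(s) = s**2
-115*(d(sqrt(-2 - 6)) + Y(9, -11)) = -115*((sqrt(-2 - 6))**2 + (-3 - 4*9)) = -115*((sqrt(-8))**2 + (-3 - 36)) = -115*((2*I*sqrt(2))**2 - 39) = -115*(-8 - 39) = -115*(-47) = 5405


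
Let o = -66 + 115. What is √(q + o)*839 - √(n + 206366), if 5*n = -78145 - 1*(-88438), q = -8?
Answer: 839*√41 - √5210615/5 ≈ 4915.7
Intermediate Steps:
n = 10293/5 (n = (-78145 - 1*(-88438))/5 = (-78145 + 88438)/5 = (⅕)*10293 = 10293/5 ≈ 2058.6)
o = 49
√(q + o)*839 - √(n + 206366) = √(-8 + 49)*839 - √(10293/5 + 206366) = √41*839 - √(1042123/5) = 839*√41 - √5210615/5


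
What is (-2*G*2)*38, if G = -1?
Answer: 152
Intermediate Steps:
(-2*G*2)*38 = (-2*(-1)*2)*38 = (2*2)*38 = 4*38 = 152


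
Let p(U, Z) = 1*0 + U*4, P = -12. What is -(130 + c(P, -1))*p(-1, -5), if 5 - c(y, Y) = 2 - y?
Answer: 484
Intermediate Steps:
p(U, Z) = 4*U (p(U, Z) = 0 + 4*U = 4*U)
c(y, Y) = 3 + y (c(y, Y) = 5 - (2 - y) = 5 + (-2 + y) = 3 + y)
-(130 + c(P, -1))*p(-1, -5) = -(130 + (3 - 12))*4*(-1) = -(130 - 9)*(-4) = -121*(-4) = -1*(-484) = 484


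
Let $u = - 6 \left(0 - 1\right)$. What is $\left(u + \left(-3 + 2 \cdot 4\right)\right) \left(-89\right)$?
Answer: $-979$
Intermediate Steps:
$u = 6$ ($u = \left(-6\right) \left(-1\right) = 6$)
$\left(u + \left(-3 + 2 \cdot 4\right)\right) \left(-89\right) = \left(6 + \left(-3 + 2 \cdot 4\right)\right) \left(-89\right) = \left(6 + \left(-3 + 8\right)\right) \left(-89\right) = \left(6 + 5\right) \left(-89\right) = 11 \left(-89\right) = -979$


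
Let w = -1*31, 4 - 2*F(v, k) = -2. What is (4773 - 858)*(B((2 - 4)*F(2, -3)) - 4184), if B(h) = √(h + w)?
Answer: -16380360 + 3915*I*√37 ≈ -1.638e+7 + 23814.0*I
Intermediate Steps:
F(v, k) = 3 (F(v, k) = 2 - ½*(-2) = 2 + 1 = 3)
w = -31
B(h) = √(-31 + h) (B(h) = √(h - 31) = √(-31 + h))
(4773 - 858)*(B((2 - 4)*F(2, -3)) - 4184) = (4773 - 858)*(√(-31 + (2 - 4)*3) - 4184) = 3915*(√(-31 - 2*3) - 4184) = 3915*(√(-31 - 6) - 4184) = 3915*(√(-37) - 4184) = 3915*(I*√37 - 4184) = 3915*(-4184 + I*√37) = -16380360 + 3915*I*√37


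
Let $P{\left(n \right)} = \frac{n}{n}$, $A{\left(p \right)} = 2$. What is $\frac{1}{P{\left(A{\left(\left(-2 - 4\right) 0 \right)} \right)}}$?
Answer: $1$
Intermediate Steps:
$P{\left(n \right)} = 1$
$\frac{1}{P{\left(A{\left(\left(-2 - 4\right) 0 \right)} \right)}} = 1^{-1} = 1$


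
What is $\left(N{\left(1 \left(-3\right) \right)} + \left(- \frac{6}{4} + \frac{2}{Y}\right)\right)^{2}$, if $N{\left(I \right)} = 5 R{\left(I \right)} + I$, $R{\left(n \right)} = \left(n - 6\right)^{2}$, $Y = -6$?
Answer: $\frac{5764801}{36} \approx 1.6013 \cdot 10^{5}$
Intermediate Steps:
$R{\left(n \right)} = \left(-6 + n\right)^{2}$ ($R{\left(n \right)} = \left(n - 6\right)^{2} = \left(-6 + n\right)^{2}$)
$N{\left(I \right)} = I + 5 \left(-6 + I\right)^{2}$ ($N{\left(I \right)} = 5 \left(-6 + I\right)^{2} + I = I + 5 \left(-6 + I\right)^{2}$)
$\left(N{\left(1 \left(-3\right) \right)} + \left(- \frac{6}{4} + \frac{2}{Y}\right)\right)^{2} = \left(\left(1 \left(-3\right) + 5 \left(-6 + 1 \left(-3\right)\right)^{2}\right) + \left(- \frac{6}{4} + \frac{2}{-6}\right)\right)^{2} = \left(\left(-3 + 5 \left(-6 - 3\right)^{2}\right) + \left(\left(-6\right) \frac{1}{4} + 2 \left(- \frac{1}{6}\right)\right)\right)^{2} = \left(\left(-3 + 5 \left(-9\right)^{2}\right) - \frac{11}{6}\right)^{2} = \left(\left(-3 + 5 \cdot 81\right) - \frac{11}{6}\right)^{2} = \left(\left(-3 + 405\right) - \frac{11}{6}\right)^{2} = \left(402 - \frac{11}{6}\right)^{2} = \left(\frac{2401}{6}\right)^{2} = \frac{5764801}{36}$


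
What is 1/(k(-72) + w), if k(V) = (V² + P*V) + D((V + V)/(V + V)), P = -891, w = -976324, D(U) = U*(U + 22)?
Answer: -1/906965 ≈ -1.1026e-6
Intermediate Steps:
D(U) = U*(22 + U)
k(V) = 23 + V² - 891*V (k(V) = (V² - 891*V) + ((V + V)/(V + V))*(22 + (V + V)/(V + V)) = (V² - 891*V) + ((2*V)/((2*V)))*(22 + (2*V)/((2*V))) = (V² - 891*V) + ((2*V)*(1/(2*V)))*(22 + (2*V)*(1/(2*V))) = (V² - 891*V) + 1*(22 + 1) = (V² - 891*V) + 1*23 = (V² - 891*V) + 23 = 23 + V² - 891*V)
1/(k(-72) + w) = 1/((23 + (-72)² - 891*(-72)) - 976324) = 1/((23 + 5184 + 64152) - 976324) = 1/(69359 - 976324) = 1/(-906965) = -1/906965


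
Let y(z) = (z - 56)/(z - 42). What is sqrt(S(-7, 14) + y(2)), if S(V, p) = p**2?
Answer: sqrt(19735)/10 ≈ 14.048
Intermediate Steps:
y(z) = (-56 + z)/(-42 + z)
sqrt(S(-7, 14) + y(2)) = sqrt(14**2 + (-56 + 2)/(-42 + 2)) = sqrt(196 - 54/(-40)) = sqrt(196 - 1/40*(-54)) = sqrt(196 + 27/20) = sqrt(3947/20) = sqrt(19735)/10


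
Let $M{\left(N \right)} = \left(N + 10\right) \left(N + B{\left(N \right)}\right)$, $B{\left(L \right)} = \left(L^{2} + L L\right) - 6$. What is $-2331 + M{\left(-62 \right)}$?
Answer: $-398571$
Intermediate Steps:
$B{\left(L \right)} = -6 + 2 L^{2}$ ($B{\left(L \right)} = \left(L^{2} + L^{2}\right) - 6 = 2 L^{2} - 6 = -6 + 2 L^{2}$)
$M{\left(N \right)} = \left(10 + N\right) \left(-6 + N + 2 N^{2}\right)$ ($M{\left(N \right)} = \left(N + 10\right) \left(N + \left(-6 + 2 N^{2}\right)\right) = \left(10 + N\right) \left(-6 + N + 2 N^{2}\right)$)
$-2331 + M{\left(-62 \right)} = -2331 + \left(-60 + 2 \left(-62\right)^{3} + 4 \left(-62\right) + 21 \left(-62\right)^{2}\right) = -2331 + \left(-60 + 2 \left(-238328\right) - 248 + 21 \cdot 3844\right) = -2331 - 396240 = -398571$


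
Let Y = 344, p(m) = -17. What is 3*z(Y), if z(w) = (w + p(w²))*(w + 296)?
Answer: 627840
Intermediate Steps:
z(w) = (-17 + w)*(296 + w) (z(w) = (w - 17)*(w + 296) = (-17 + w)*(296 + w))
3*z(Y) = 3*(-5032 + 344² + 279*344) = 3*(-5032 + 118336 + 95976) = 3*209280 = 627840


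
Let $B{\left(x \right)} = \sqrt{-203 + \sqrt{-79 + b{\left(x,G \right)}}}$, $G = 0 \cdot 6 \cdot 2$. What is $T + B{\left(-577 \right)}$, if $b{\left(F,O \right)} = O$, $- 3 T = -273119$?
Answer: $\frac{273119}{3} + \sqrt{-203 + i \sqrt{79}} \approx 91040.0 + 14.251 i$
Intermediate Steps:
$T = \frac{273119}{3}$ ($T = \left(- \frac{1}{3}\right) \left(-273119\right) = \frac{273119}{3} \approx 91040.0$)
$G = 0$ ($G = 0 \cdot 2 = 0$)
$B{\left(x \right)} = \sqrt{-203 + i \sqrt{79}}$ ($B{\left(x \right)} = \sqrt{-203 + \sqrt{-79 + 0}} = \sqrt{-203 + \sqrt{-79}} = \sqrt{-203 + i \sqrt{79}}$)
$T + B{\left(-577 \right)} = \frac{273119}{3} + \sqrt{-203 + i \sqrt{79}}$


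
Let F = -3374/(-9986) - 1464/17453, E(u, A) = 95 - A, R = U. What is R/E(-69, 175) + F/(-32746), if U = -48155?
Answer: 13741409875131255/22828632627472 ≈ 601.94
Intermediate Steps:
R = -48155
F = 22133459/87142829 (F = -3374*(-1/9986) - 1464*1/17453 = 1687/4993 - 1464/17453 = 22133459/87142829 ≈ 0.25399)
R/E(-69, 175) + F/(-32746) = -48155/(95 - 1*175) + (22133459/87142829)/(-32746) = -48155/(95 - 175) + (22133459/87142829)*(-1/32746) = -48155/(-80) - 22133459/2853579078434 = -48155*(-1/80) - 22133459/2853579078434 = 9631/16 - 22133459/2853579078434 = 13741409875131255/22828632627472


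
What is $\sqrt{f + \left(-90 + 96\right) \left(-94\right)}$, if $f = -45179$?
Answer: $i \sqrt{45743} \approx 213.88 i$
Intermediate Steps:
$\sqrt{f + \left(-90 + 96\right) \left(-94\right)} = \sqrt{-45179 + \left(-90 + 96\right) \left(-94\right)} = \sqrt{-45179 + 6 \left(-94\right)} = \sqrt{-45179 - 564} = \sqrt{-45743} = i \sqrt{45743}$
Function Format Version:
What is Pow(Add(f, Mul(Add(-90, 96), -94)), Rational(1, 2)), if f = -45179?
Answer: Mul(I, Pow(45743, Rational(1, 2))) ≈ Mul(213.88, I)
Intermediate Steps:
Pow(Add(f, Mul(Add(-90, 96), -94)), Rational(1, 2)) = Pow(Add(-45179, Mul(Add(-90, 96), -94)), Rational(1, 2)) = Pow(Add(-45179, Mul(6, -94)), Rational(1, 2)) = Pow(Add(-45179, -564), Rational(1, 2)) = Pow(-45743, Rational(1, 2)) = Mul(I, Pow(45743, Rational(1, 2)))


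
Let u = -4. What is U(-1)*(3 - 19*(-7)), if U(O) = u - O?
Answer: -408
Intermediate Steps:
U(O) = -4 - O
U(-1)*(3 - 19*(-7)) = (-4 - 1*(-1))*(3 - 19*(-7)) = (-4 + 1)*(3 + 133) = -3*136 = -408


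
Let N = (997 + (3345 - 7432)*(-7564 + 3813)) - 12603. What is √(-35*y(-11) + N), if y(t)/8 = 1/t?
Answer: √1853569531/11 ≈ 3913.9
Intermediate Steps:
y(t) = 8/t
N = 15318731 (N = (997 - 4087*(-3751)) - 12603 = (997 + 15330337) - 12603 = 15331334 - 12603 = 15318731)
√(-35*y(-11) + N) = √(-280/(-11) + 15318731) = √(-280*(-1)/11 + 15318731) = √(-35*(-8/11) + 15318731) = √(280/11 + 15318731) = √(168506321/11) = √1853569531/11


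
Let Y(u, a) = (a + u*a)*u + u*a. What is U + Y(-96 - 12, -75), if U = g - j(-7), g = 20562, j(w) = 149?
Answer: -838187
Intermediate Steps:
Y(u, a) = a*u + u*(a + a*u) (Y(u, a) = (a + a*u)*u + a*u = u*(a + a*u) + a*u = a*u + u*(a + a*u))
U = 20413 (U = 20562 - 1*149 = 20562 - 149 = 20413)
U + Y(-96 - 12, -75) = 20413 - 75*(-96 - 12)*(2 + (-96 - 12)) = 20413 - 75*(-108)*(2 - 108) = 20413 - 75*(-108)*(-106) = 20413 - 858600 = -838187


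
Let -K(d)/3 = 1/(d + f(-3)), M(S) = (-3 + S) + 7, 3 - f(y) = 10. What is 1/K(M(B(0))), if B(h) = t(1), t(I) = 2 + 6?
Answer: -5/3 ≈ -1.6667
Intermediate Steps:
t(I) = 8
B(h) = 8
f(y) = -7 (f(y) = 3 - 1*10 = 3 - 10 = -7)
M(S) = 4 + S
K(d) = -3/(-7 + d) (K(d) = -3/(d - 7) = -3/(-7 + d))
1/K(M(B(0))) = 1/(-3/(-7 + (4 + 8))) = 1/(-3/(-7 + 12)) = 1/(-3/5) = 1/(-3*⅕) = 1/(-⅗) = -5/3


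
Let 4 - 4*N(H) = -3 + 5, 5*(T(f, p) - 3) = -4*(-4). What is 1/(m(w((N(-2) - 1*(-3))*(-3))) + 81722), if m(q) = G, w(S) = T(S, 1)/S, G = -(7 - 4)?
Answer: 1/81719 ≈ 1.2237e-5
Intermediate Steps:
T(f, p) = 31/5 (T(f, p) = 3 + (-4*(-4))/5 = 3 + (⅕)*16 = 3 + 16/5 = 31/5)
N(H) = ½ (N(H) = 1 - (-3 + 5)/4 = 1 - ¼*2 = 1 - ½ = ½)
G = -3 (G = -1*3 = -3)
w(S) = 31/(5*S)
m(q) = -3
1/(m(w((N(-2) - 1*(-3))*(-3))) + 81722) = 1/(-3 + 81722) = 1/81719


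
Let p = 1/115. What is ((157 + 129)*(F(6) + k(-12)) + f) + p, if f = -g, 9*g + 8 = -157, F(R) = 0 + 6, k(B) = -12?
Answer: -585692/345 ≈ -1697.7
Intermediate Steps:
F(R) = 6
g = -55/3 (g = -8/9 + (⅑)*(-157) = -8/9 - 157/9 = -55/3 ≈ -18.333)
f = 55/3 (f = -1*(-55/3) = 55/3 ≈ 18.333)
p = 1/115 ≈ 0.0086956
((157 + 129)*(F(6) + k(-12)) + f) + p = ((157 + 129)*(6 - 12) + 55/3) + 1/115 = (286*(-6) + 55/3) + 1/115 = (-1716 + 55/3) + 1/115 = -5093/3 + 1/115 = -585692/345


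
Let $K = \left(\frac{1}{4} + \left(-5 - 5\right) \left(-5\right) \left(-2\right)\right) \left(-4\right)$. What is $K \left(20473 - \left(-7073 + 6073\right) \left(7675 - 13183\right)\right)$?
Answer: $-2189523273$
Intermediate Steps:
$K = 399$ ($K = \left(\frac{1}{4} + \left(-10\right) \left(-5\right) \left(-2\right)\right) \left(-4\right) = \left(\frac{1}{4} + 50 \left(-2\right)\right) \left(-4\right) = \left(\frac{1}{4} - 100\right) \left(-4\right) = \left(- \frac{399}{4}\right) \left(-4\right) = 399$)
$K \left(20473 - \left(-7073 + 6073\right) \left(7675 - 13183\right)\right) = 399 \left(20473 - \left(-7073 + 6073\right) \left(7675 - 13183\right)\right) = 399 \left(20473 - \left(-1000\right) \left(-5508\right)\right) = 399 \left(20473 - 5508000\right) = 399 \left(-5487527\right) = -2189523273$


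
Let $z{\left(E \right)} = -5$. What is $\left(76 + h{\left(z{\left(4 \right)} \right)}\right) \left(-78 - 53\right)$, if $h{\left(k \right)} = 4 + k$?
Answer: $-9825$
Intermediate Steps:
$\left(76 + h{\left(z{\left(4 \right)} \right)}\right) \left(-78 - 53\right) = \left(76 + \left(4 - 5\right)\right) \left(-78 - 53\right) = \left(76 - 1\right) \left(-131\right) = 75 \left(-131\right) = -9825$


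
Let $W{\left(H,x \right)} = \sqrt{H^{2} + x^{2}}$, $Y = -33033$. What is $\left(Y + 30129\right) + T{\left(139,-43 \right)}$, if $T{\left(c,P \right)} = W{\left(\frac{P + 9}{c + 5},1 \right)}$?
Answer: $-2904 + \frac{\sqrt{5473}}{72} \approx -2903.0$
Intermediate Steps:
$T{\left(c,P \right)} = \sqrt{1 + \frac{\left(9 + P\right)^{2}}{\left(5 + c\right)^{2}}}$ ($T{\left(c,P \right)} = \sqrt{\left(\frac{P + 9}{c + 5}\right)^{2} + 1^{2}} = \sqrt{\left(\frac{9 + P}{5 + c}\right)^{2} + 1} = \sqrt{\frac{\left(9 + P\right)^{2}}{\left(5 + c\right)^{2}} + 1} = \sqrt{1 + \frac{\left(9 + P\right)^{2}}{\left(5 + c\right)^{2}}}$)
$\left(Y + 30129\right) + T{\left(139,-43 \right)} = \left(-33033 + 30129\right) + \sqrt{1 + \frac{\left(9 - 43\right)^{2}}{\left(5 + 139\right)^{2}}} = -2904 + \sqrt{1 + \frac{\left(-34\right)^{2}}{20736}} = -2904 + \sqrt{1 + \frac{1}{20736} \cdot 1156} = -2904 + \sqrt{1 + \frac{289}{5184}} = -2904 + \sqrt{\frac{5473}{5184}} = -2904 + \frac{\sqrt{5473}}{72}$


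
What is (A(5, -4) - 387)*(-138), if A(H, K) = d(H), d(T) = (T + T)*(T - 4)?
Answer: 52026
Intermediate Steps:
d(T) = 2*T*(-4 + T) (d(T) = (2*T)*(-4 + T) = 2*T*(-4 + T))
A(H, K) = 2*H*(-4 + H)
(A(5, -4) - 387)*(-138) = (2*5*(-4 + 5) - 387)*(-138) = (2*5*1 - 387)*(-138) = (10 - 387)*(-138) = -377*(-138) = 52026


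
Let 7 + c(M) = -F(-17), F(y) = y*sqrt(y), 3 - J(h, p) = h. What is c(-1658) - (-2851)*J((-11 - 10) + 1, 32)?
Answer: 65566 + 17*I*sqrt(17) ≈ 65566.0 + 70.093*I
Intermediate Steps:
J(h, p) = 3 - h
F(y) = y**(3/2)
c(M) = -7 + 17*I*sqrt(17) (c(M) = -7 - (-17)**(3/2) = -7 - (-17)*I*sqrt(17) = -7 + 17*I*sqrt(17))
c(-1658) - (-2851)*J((-11 - 10) + 1, 32) = (-7 + 17*I*sqrt(17)) - (-2851)*(3 - ((-11 - 10) + 1)) = (-7 + 17*I*sqrt(17)) - (-2851)*(3 - (-21 + 1)) = (-7 + 17*I*sqrt(17)) - (-2851)*(3 - 1*(-20)) = (-7 + 17*I*sqrt(17)) - (-2851)*(3 + 20) = (-7 + 17*I*sqrt(17)) - (-2851)*23 = (-7 + 17*I*sqrt(17)) - 1*(-65573) = (-7 + 17*I*sqrt(17)) + 65573 = 65566 + 17*I*sqrt(17)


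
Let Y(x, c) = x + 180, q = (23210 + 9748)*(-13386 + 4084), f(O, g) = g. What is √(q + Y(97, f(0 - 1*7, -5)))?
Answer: I*√306575039 ≈ 17509.0*I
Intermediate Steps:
q = -306575316 (q = 32958*(-9302) = -306575316)
Y(x, c) = 180 + x
√(q + Y(97, f(0 - 1*7, -5))) = √(-306575316 + (180 + 97)) = √(-306575316 + 277) = √(-306575039) = I*√306575039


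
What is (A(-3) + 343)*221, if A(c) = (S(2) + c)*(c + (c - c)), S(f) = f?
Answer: 76466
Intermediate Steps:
A(c) = c*(2 + c) (A(c) = (2 + c)*(c + (c - c)) = (2 + c)*(c + 0) = (2 + c)*c = c*(2 + c))
(A(-3) + 343)*221 = (-3*(2 - 3) + 343)*221 = (-3*(-1) + 343)*221 = (3 + 343)*221 = 346*221 = 76466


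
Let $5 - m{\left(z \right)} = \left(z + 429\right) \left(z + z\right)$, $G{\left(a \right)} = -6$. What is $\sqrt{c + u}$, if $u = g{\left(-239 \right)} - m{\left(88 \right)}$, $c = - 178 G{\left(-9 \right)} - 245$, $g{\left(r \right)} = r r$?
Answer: $\sqrt{148931} \approx 385.92$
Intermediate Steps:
$g{\left(r \right)} = r^{2}$
$c = 823$ ($c = \left(-178\right) \left(-6\right) - 245 = 1068 - 245 = 823$)
$m{\left(z \right)} = 5 - 2 z \left(429 + z\right)$ ($m{\left(z \right)} = 5 - \left(z + 429\right) \left(z + z\right) = 5 - \left(429 + z\right) 2 z = 5 - 2 z \left(429 + z\right)$)
$u = 148108$ ($u = \left(-239\right)^{2} - \left(5 - 75504 - 2 \cdot 88^{2}\right) = 57121 - \left(5 - 75504 - 15488\right) = 57121 - -90987 = 57121 + 90987 = 148108$)
$\sqrt{c + u} = \sqrt{823 + 148108} = \sqrt{148931}$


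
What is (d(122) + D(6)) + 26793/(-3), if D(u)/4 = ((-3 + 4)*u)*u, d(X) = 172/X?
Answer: -535921/61 ≈ -8785.6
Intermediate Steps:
D(u) = 4*u² (D(u) = 4*(((-3 + 4)*u)*u) = 4*((1*u)*u) = 4*(u*u) = 4*u²)
(d(122) + D(6)) + 26793/(-3) = (172/122 + 4*6²) + 26793/(-3) = (172*(1/122) + 4*36) + 26793*(-⅓) = (86/61 + 144) - 8931 = 8870/61 - 8931 = -535921/61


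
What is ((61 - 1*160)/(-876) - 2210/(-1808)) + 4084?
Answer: 269599451/65992 ≈ 4085.3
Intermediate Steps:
((61 - 1*160)/(-876) - 2210/(-1808)) + 4084 = ((61 - 160)*(-1/876) - 2210*(-1/1808)) + 4084 = (-99*(-1/876) + 1105/904) + 4084 = (33/292 + 1105/904) + 4084 = 88123/65992 + 4084 = 269599451/65992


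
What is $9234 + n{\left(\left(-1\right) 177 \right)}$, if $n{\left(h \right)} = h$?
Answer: $9057$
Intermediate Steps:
$9234 + n{\left(\left(-1\right) 177 \right)} = 9234 - 177 = 9057$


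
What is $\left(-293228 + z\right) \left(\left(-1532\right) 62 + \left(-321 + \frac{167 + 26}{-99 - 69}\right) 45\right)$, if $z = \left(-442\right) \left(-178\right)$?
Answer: $\frac{164425116661}{7} \approx 2.3489 \cdot 10^{10}$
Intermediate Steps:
$z = 78676$
$\left(-293228 + z\right) \left(\left(-1532\right) 62 + \left(-321 + \frac{167 + 26}{-99 - 69}\right) 45\right) = \left(-293228 + 78676\right) \left(\left(-1532\right) 62 + \left(-321 + \frac{167 + 26}{-99 - 69}\right) 45\right) = - 214552 \left(-94984 + \left(-321 + \frac{193}{-168}\right) 45\right) = - 214552 \left(-94984 + \left(-321 + 193 \left(- \frac{1}{168}\right)\right) 45\right) = - 214552 \left(-94984 + \left(-321 - \frac{193}{168}\right) 45\right) = - 214552 \left(-94984 - \frac{811815}{56}\right) = \left(-214552\right) \left(- \frac{6130919}{56}\right) = \frac{164425116661}{7}$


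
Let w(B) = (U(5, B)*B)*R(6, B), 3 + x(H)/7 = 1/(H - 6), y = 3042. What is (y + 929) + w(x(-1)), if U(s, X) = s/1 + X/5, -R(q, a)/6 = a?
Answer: 11143/5 ≈ 2228.6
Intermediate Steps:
R(q, a) = -6*a
U(s, X) = s + X/5 (U(s, X) = s*1 + X*(⅕) = s + X/5)
x(H) = -21 + 7/(-6 + H) (x(H) = -21 + 7/(H - 6) = -21 + 7/(-6 + H))
w(B) = -6*B²*(5 + B/5) (w(B) = ((5 + B/5)*B)*(-6*B) = (B*(5 + B/5))*(-6*B) = -6*B²*(5 + B/5))
(y + 929) + w(x(-1)) = (3042 + 929) + 6*(7*(19 - 3*(-1))/(-6 - 1))²*(-25 - 7*(19 - 3*(-1))/(-6 - 1))/5 = 3971 + 6*(7*(19 + 3)/(-7))²*(-25 - 7*(19 + 3)/(-7))/5 = 3971 + 6*(7*(-⅐)*22)²*(-25 - 7*(-1)*22/7)/5 = 3971 + (6/5)*(-22)²*(-25 - 1*(-22)) = 3971 + (6/5)*484*(-25 + 22) = 3971 + (6/5)*484*(-3) = 3971 - 8712/5 = 11143/5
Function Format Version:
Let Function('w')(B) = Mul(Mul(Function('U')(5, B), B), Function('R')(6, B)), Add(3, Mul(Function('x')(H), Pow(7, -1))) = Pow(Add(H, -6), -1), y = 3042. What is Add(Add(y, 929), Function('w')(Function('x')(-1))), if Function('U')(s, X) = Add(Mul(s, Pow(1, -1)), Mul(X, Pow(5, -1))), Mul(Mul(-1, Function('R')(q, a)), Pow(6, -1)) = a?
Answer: Rational(11143, 5) ≈ 2228.6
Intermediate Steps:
Function('R')(q, a) = Mul(-6, a)
Function('U')(s, X) = Add(s, Mul(Rational(1, 5), X)) (Function('U')(s, X) = Add(Mul(s, 1), Mul(X, Rational(1, 5))) = Add(s, Mul(Rational(1, 5), X)))
Function('x')(H) = Add(-21, Mul(7, Pow(Add(-6, H), -1))) (Function('x')(H) = Add(-21, Mul(7, Pow(Add(H, -6), -1))) = Add(-21, Mul(7, Pow(Add(-6, H), -1))))
Function('w')(B) = Mul(-6, Pow(B, 2), Add(5, Mul(Rational(1, 5), B))) (Function('w')(B) = Mul(Mul(Add(5, Mul(Rational(1, 5), B)), B), Mul(-6, B)) = Mul(Mul(B, Add(5, Mul(Rational(1, 5), B))), Mul(-6, B)) = Mul(-6, Pow(B, 2), Add(5, Mul(Rational(1, 5), B))))
Add(Add(y, 929), Function('w')(Function('x')(-1))) = Add(Add(3042, 929), Mul(Rational(6, 5), Pow(Mul(7, Pow(Add(-6, -1), -1), Add(19, Mul(-3, -1))), 2), Add(-25, Mul(-1, Mul(7, Pow(Add(-6, -1), -1), Add(19, Mul(-3, -1))))))) = Add(3971, Mul(Rational(6, 5), Pow(Mul(7, Pow(-7, -1), Add(19, 3)), 2), Add(-25, Mul(-1, Mul(7, Pow(-7, -1), Add(19, 3)))))) = Add(3971, Mul(Rational(6, 5), Pow(Mul(7, Rational(-1, 7), 22), 2), Add(-25, Mul(-1, Mul(7, Rational(-1, 7), 22))))) = Add(3971, Mul(Rational(6, 5), Pow(-22, 2), Add(-25, Mul(-1, -22)))) = Add(3971, Mul(Rational(6, 5), 484, Add(-25, 22))) = Add(3971, Mul(Rational(6, 5), 484, -3)) = Add(3971, Rational(-8712, 5)) = Rational(11143, 5)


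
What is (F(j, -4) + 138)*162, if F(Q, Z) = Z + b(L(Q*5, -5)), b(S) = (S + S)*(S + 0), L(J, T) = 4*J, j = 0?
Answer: 21708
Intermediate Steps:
b(S) = 2*S² (b(S) = (2*S)*S = 2*S²)
F(Q, Z) = Z + 800*Q² (F(Q, Z) = Z + 2*(4*(Q*5))² = Z + 2*(4*(5*Q))² = Z + 2*(20*Q)² = Z + 2*(400*Q²) = Z + 800*Q²)
(F(j, -4) + 138)*162 = ((-4 + 800*0²) + 138)*162 = ((-4 + 800*0) + 138)*162 = ((-4 + 0) + 138)*162 = (-4 + 138)*162 = 134*162 = 21708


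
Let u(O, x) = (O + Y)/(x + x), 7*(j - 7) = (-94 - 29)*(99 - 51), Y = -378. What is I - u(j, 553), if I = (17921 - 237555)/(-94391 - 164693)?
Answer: 69694277/35818363 ≈ 1.9458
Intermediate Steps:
j = -5855/7 (j = 7 + ((-94 - 29)*(99 - 51))/7 = 7 + (-123*48)/7 = 7 + (⅐)*(-5904) = 7 - 5904/7 = -5855/7 ≈ -836.43)
u(O, x) = (-378 + O)/(2*x) (u(O, x) = (O - 378)/(x + x) = (-378 + O)/((2*x)) = (-378 + O)*(1/(2*x)) = (-378 + O)/(2*x))
I = 109817/129542 (I = -219634/(-259084) = -219634*(-1/259084) = 109817/129542 ≈ 0.84773)
I - u(j, 553) = 109817/129542 - (-378 - 5855/7)/(2*553) = 109817/129542 - (-8501)/(2*553*7) = 109817/129542 - 1*(-8501/7742) = 109817/129542 + 8501/7742 = 69694277/35818363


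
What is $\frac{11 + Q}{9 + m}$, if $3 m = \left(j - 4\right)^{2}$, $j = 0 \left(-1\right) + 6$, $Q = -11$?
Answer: $0$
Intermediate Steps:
$j = 6$ ($j = 0 + 6 = 6$)
$m = \frac{4}{3}$ ($m = \frac{\left(6 - 4\right)^{2}}{3} = \frac{2^{2}}{3} = \frac{1}{3} \cdot 4 = \frac{4}{3} \approx 1.3333$)
$\frac{11 + Q}{9 + m} = \frac{11 - 11}{9 + \frac{4}{3}} = \frac{0}{\frac{31}{3}} = 0 \cdot \frac{3}{31} = 0$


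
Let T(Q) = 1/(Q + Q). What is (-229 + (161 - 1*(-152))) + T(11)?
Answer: 1849/22 ≈ 84.045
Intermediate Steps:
T(Q) = 1/(2*Q)
(-229 + (161 - 1*(-152))) + T(11) = (-229 + (161 - 1*(-152))) + (1/2)/11 = (-229 + (161 + 152)) + (1/2)*(1/11) = (-229 + 313) + 1/22 = 84 + 1/22 = 1849/22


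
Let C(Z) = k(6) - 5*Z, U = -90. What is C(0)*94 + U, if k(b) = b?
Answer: 474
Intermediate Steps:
C(Z) = 6 - 5*Z
C(0)*94 + U = (6 - 5*0)*94 - 90 = (6 + 0)*94 - 90 = 6*94 - 90 = 564 - 90 = 474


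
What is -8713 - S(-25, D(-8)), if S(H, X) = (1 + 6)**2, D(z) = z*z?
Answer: -8762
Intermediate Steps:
D(z) = z**2
S(H, X) = 49 (S(H, X) = 7**2 = 49)
-8713 - S(-25, D(-8)) = -8713 - 1*49 = -8713 - 49 = -8762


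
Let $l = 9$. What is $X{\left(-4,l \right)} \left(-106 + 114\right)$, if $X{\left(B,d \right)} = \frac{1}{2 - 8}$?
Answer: $- \frac{4}{3} \approx -1.3333$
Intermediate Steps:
$X{\left(B,d \right)} = - \frac{1}{6}$ ($X{\left(B,d \right)} = \frac{1}{-6} = - \frac{1}{6}$)
$X{\left(-4,l \right)} \left(-106 + 114\right) = - \frac{-106 + 114}{6} = \left(- \frac{1}{6}\right) 8 = - \frac{4}{3}$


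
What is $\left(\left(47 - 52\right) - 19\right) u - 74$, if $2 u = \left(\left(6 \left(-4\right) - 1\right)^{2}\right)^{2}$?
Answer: $-4687574$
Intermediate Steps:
$u = \frac{390625}{2}$ ($u = \frac{\left(\left(6 \left(-4\right) - 1\right)^{2}\right)^{2}}{2} = \frac{\left(\left(-24 - 1\right)^{2}\right)^{2}}{2} = \frac{\left(\left(-25\right)^{2}\right)^{2}}{2} = \frac{625^{2}}{2} = \frac{1}{2} \cdot 390625 = \frac{390625}{2} \approx 1.9531 \cdot 10^{5}$)
$\left(\left(47 - 52\right) - 19\right) u - 74 = \left(\left(47 - 52\right) - 19\right) \frac{390625}{2} - 74 = \left(-5 - 19\right) \frac{390625}{2} - 74 = \left(-24\right) \frac{390625}{2} - 74 = -4687500 - 74 = -4687574$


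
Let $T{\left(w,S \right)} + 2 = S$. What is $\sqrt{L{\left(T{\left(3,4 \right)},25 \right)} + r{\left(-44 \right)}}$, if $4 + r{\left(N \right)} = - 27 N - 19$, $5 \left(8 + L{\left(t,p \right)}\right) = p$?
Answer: $\sqrt{1162} \approx 34.088$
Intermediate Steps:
$T{\left(w,S \right)} = -2 + S$
$L{\left(t,p \right)} = -8 + \frac{p}{5}$
$r{\left(N \right)} = -23 - 27 N$ ($r{\left(N \right)} = -4 - \left(19 + 27 N\right) = -23 - 27 N$)
$\sqrt{L{\left(T{\left(3,4 \right)},25 \right)} + r{\left(-44 \right)}} = \sqrt{\left(-8 + \frac{1}{5} \cdot 25\right) - -1165} = \sqrt{\left(-8 + 5\right) + \left(-23 + 1188\right)} = \sqrt{-3 + 1165} = \sqrt{1162}$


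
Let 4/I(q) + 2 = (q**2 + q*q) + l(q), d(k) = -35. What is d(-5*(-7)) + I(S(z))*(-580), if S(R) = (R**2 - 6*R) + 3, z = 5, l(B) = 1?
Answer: -2565/7 ≈ -366.43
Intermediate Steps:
S(R) = 3 + R**2 - 6*R
I(q) = 4/(-1 + 2*q**2) (I(q) = 4/(-2 + ((q**2 + q*q) + 1)) = 4/(-2 + ((q**2 + q**2) + 1)) = 4/(-2 + (2*q**2 + 1)) = 4/(-2 + (1 + 2*q**2)) = 4/(-1 + 2*q**2))
d(-5*(-7)) + I(S(z))*(-580) = -35 + (4/(-1 + 2*(3 + 5**2 - 6*5)**2))*(-580) = -35 + (4/(-1 + 2*(3 + 25 - 30)**2))*(-580) = -35 + (4/(-1 + 2*(-2)**2))*(-580) = -35 + (4/(-1 + 2*4))*(-580) = -35 + (4/(-1 + 8))*(-580) = -35 + (4/7)*(-580) = -35 - 2320/7 = -2565/7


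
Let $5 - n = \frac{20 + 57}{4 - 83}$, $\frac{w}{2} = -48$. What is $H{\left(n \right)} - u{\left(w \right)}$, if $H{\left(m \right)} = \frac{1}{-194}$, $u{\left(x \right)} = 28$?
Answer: $- \frac{5433}{194} \approx -28.005$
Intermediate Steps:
$w = -96$ ($w = 2 \left(-48\right) = -96$)
$n = \frac{472}{79}$ ($n = 5 - \frac{20 + 57}{4 - 83} = 5 - \frac{77}{-79} = 5 - 77 \left(- \frac{1}{79}\right) = 5 - - \frac{77}{79} = 5 + \frac{77}{79} = \frac{472}{79} \approx 5.9747$)
$H{\left(m \right)} = - \frac{1}{194}$
$H{\left(n \right)} - u{\left(w \right)} = - \frac{1}{194} - 28 = - \frac{5433}{194}$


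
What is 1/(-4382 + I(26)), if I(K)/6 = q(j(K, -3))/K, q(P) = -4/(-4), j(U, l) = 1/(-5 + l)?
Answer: -13/56963 ≈ -0.00022822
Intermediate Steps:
q(P) = 1 (q(P) = -4*(-¼) = 1)
I(K) = 6/K (I(K) = 6*(1/K) = 6/K)
1/(-4382 + I(26)) = 1/(-4382 + 6/26) = 1/(-4382 + 6*(1/26)) = 1/(-4382 + 3/13) = 1/(-56963/13) = -13/56963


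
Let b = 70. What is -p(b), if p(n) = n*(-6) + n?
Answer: 350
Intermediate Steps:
p(n) = -5*n (p(n) = -6*n + n = -5*n)
-p(b) = -(-5)*70 = -1*(-350) = 350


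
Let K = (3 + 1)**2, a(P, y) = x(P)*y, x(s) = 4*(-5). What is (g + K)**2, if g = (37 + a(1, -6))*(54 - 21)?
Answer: 27008809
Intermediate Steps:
x(s) = -20
a(P, y) = -20*y
g = 5181 (g = (37 - 20*(-6))*(54 - 21) = (37 + 120)*33 = 157*33 = 5181)
K = 16 (K = 4**2 = 16)
(g + K)**2 = (5181 + 16)**2 = 5197**2 = 27008809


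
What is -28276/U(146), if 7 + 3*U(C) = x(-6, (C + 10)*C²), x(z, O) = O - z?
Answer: -84828/3325295 ≈ -0.025510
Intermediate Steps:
U(C) = -⅓ + C²*(10 + C)/3 (U(C) = -7/3 + ((C + 10)*C² - 1*(-6))/3 = -7/3 + ((10 + C)*C² + 6)/3 = -7/3 + (C²*(10 + C) + 6)/3 = -7/3 + (6 + C²*(10 + C))/3 = -7/3 + (2 + C²*(10 + C)/3) = -⅓ + C²*(10 + C)/3)
-28276/U(146) = -28276/(-⅓ + (⅓)*146²*(10 + 146)) = -28276/(-⅓ + (⅓)*21316*156) = -28276/(-⅓ + 1108432) = -28276/3325295/3 = -28276*3/3325295 = -84828/3325295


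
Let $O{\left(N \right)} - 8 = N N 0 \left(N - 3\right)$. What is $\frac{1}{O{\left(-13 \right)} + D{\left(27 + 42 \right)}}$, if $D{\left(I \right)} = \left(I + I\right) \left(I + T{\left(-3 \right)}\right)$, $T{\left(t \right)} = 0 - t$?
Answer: $\frac{1}{9944} \approx 0.00010056$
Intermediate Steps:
$T{\left(t \right)} = - t$
$D{\left(I \right)} = 2 I \left(3 + I\right)$ ($D{\left(I \right)} = \left(I + I\right) \left(I - -3\right) = 2 I \left(I + 3\right) = 2 I \left(3 + I\right)$)
$O{\left(N \right)} = 8$ ($O{\left(N \right)} = 8 + N N 0 \left(N - 3\right) = 8 + N^{2} \cdot 0 \left(-3 + N\right) = 8 + N^{2} \cdot 0 = 8 + 0 = 8$)
$\frac{1}{O{\left(-13 \right)} + D{\left(27 + 42 \right)}} = \frac{1}{8 + 2 \left(27 + 42\right) \left(3 + \left(27 + 42\right)\right)} = \frac{1}{8 + 2 \cdot 69 \left(3 + 69\right)} = \frac{1}{8 + 2 \cdot 69 \cdot 72} = \frac{1}{8 + 9936} = \frac{1}{9944}$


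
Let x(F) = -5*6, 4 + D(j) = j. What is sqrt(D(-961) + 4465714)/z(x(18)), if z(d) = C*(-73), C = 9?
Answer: -sqrt(4464749)/657 ≈ -3.2161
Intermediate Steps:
D(j) = -4 + j
x(F) = -30
z(d) = -657 (z(d) = 9*(-73) = -657)
sqrt(D(-961) + 4465714)/z(x(18)) = sqrt((-4 - 961) + 4465714)/(-657) = sqrt(-965 + 4465714)*(-1/657) = sqrt(4464749)*(-1/657) = -sqrt(4464749)/657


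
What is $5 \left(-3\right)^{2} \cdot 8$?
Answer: $360$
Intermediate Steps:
$5 \left(-3\right)^{2} \cdot 8 = 5 \cdot 9 \cdot 8 = 45 \cdot 8 = 360$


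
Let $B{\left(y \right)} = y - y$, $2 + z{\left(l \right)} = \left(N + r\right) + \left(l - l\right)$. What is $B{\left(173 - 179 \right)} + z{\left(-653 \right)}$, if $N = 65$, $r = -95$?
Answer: $-32$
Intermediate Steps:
$z{\left(l \right)} = -32$ ($z{\left(l \right)} = -2 + \left(\left(65 - 95\right) + \left(l - l\right)\right) = -2 + \left(-30 + 0\right) = -2 - 30 = -32$)
$B{\left(y \right)} = 0$
$B{\left(173 - 179 \right)} + z{\left(-653 \right)} = 0 - 32 = -32$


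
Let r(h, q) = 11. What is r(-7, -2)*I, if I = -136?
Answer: -1496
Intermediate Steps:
r(-7, -2)*I = 11*(-136) = -1496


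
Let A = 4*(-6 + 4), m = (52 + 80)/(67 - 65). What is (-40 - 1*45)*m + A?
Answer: -5618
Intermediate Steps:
m = 66 (m = 132/2 = 132*(1/2) = 66)
A = -8 (A = 4*(-2) = -8)
(-40 - 1*45)*m + A = (-40 - 1*45)*66 - 8 = (-40 - 45)*66 - 8 = -85*66 - 8 = -5610 - 8 = -5618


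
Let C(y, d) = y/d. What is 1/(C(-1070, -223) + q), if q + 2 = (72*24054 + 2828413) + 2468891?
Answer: 223/1567510440 ≈ 1.4226e-7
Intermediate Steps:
q = 7029190 (q = -2 + ((72*24054 + 2828413) + 2468891) = -2 + ((1731888 + 2828413) + 2468891) = -2 + (4560301 + 2468891) = -2 + 7029192 = 7029190)
1/(C(-1070, -223) + q) = 1/(-1070/(-223) + 7029190) = 1/(-1070*(-1/223) + 7029190) = 1/(1070/223 + 7029190) = 1/(1567510440/223) = 223/1567510440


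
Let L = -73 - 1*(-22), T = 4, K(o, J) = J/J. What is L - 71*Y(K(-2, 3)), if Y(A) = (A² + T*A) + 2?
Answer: -548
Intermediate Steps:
K(o, J) = 1
Y(A) = 2 + A² + 4*A (Y(A) = (A² + 4*A) + 2 = 2 + A² + 4*A)
L = -51 (L = -73 + 22 = -51)
L - 71*Y(K(-2, 3)) = -51 - 71*(2 + 1² + 4*1) = -51 - 71*(2 + 1 + 4) = -51 - 71*7 = -51 - 497 = -548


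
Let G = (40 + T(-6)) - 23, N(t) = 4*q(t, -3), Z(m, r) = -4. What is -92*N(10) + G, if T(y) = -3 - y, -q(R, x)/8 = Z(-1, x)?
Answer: -11756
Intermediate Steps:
q(R, x) = 32 (q(R, x) = -8*(-4) = 32)
N(t) = 128 (N(t) = 4*32 = 128)
G = 20 (G = (40 + (-3 - 1*(-6))) - 23 = (40 + (-3 + 6)) - 23 = (40 + 3) - 23 = 43 - 23 = 20)
-92*N(10) + G = -92*128 + 20 = -11776 + 20 = -11756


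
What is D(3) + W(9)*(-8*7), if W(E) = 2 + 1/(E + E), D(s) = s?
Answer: -1009/9 ≈ -112.11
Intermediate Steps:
W(E) = 2 + 1/(2*E)
D(3) + W(9)*(-8*7) = 3 + (2 + (½)/9)*(-8*7) = 3 + (2 + (½)*(⅑))*(-56) = 3 + (2 + 1/18)*(-56) = 3 + (37/18)*(-56) = 3 - 1036/9 = -1009/9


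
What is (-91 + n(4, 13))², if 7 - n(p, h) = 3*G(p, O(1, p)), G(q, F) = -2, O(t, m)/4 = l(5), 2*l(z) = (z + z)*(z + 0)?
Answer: 6084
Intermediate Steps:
l(z) = z² (l(z) = ((z + z)*(z + 0))/2 = ((2*z)*z)/2 = (2*z²)/2 = z²)
O(t, m) = 100 (O(t, m) = 4*5² = 4*25 = 100)
n(p, h) = 13 (n(p, h) = 7 - 3*(-2) = 7 - 1*(-6) = 7 + 6 = 13)
(-91 + n(4, 13))² = (-91 + 13)² = (-78)² = 6084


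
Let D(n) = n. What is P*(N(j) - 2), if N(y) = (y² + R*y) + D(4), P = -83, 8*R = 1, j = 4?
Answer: -3071/2 ≈ -1535.5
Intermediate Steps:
R = ⅛ (R = (⅛)*1 = ⅛ ≈ 0.12500)
N(y) = 4 + y² + y/8 (N(y) = (y² + y/8) + 4 = 4 + y² + y/8)
P*(N(j) - 2) = -83*((4 + 4² + (⅛)*4) - 2) = -83*((4 + 16 + ½) - 2) = -83*(41/2 - 2) = -83*37/2 = -3071/2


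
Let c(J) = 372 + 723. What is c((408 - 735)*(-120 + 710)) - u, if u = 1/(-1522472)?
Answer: 1667106841/1522472 ≈ 1095.0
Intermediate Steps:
c(J) = 1095
u = -1/1522472 ≈ -6.5683e-7
c((408 - 735)*(-120 + 710)) - u = 1095 - 1*(-1/1522472) = 1095 + 1/1522472 = 1667106841/1522472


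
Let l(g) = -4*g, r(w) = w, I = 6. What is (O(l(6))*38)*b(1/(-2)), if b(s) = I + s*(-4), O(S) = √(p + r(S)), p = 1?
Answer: 304*I*√23 ≈ 1457.9*I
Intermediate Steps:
O(S) = √(1 + S)
b(s) = 6 - 4*s (b(s) = 6 + s*(-4) = 6 - 4*s)
(O(l(6))*38)*b(1/(-2)) = (√(1 - 4*6)*38)*(6 - 4/(-2)) = (√(1 - 24)*38)*(6 - 4*(-1)/2) = (√(-23)*38)*(6 - 4*(-½)) = ((I*√23)*38)*(6 + 2) = (38*I*√23)*8 = 304*I*√23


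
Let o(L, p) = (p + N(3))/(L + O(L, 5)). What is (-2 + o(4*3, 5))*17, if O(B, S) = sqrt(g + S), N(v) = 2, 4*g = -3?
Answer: -13294/559 - 238*sqrt(17)/559 ≈ -25.537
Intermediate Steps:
g = -3/4 (g = (1/4)*(-3) = -3/4 ≈ -0.75000)
O(B, S) = sqrt(-3/4 + S)
o(L, p) = (2 + p)/(L + sqrt(17)/2) (o(L, p) = (p + 2)/(L + sqrt(-3 + 4*5)/2) = (2 + p)/(L + sqrt(-3 + 20)/2) = (2 + p)/(L + sqrt(17)/2))
(-2 + o(4*3, 5))*17 = (-2 + 2*(2 + 5)/(sqrt(17) + 2*(4*3)))*17 = (-2 + 2*7/(sqrt(17) + 2*12))*17 = (-2 + 2*7/(sqrt(17) + 24))*17 = (-2 + 2*7/(24 + sqrt(17)))*17 = (-2 + 14/(24 + sqrt(17)))*17 = -34 + 238/(24 + sqrt(17))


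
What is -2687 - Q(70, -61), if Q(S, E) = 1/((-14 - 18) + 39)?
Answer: -18810/7 ≈ -2687.1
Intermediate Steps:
Q(S, E) = ⅐ (Q(S, E) = 1/(-32 + 39) = 1/7 = ⅐)
-2687 - Q(70, -61) = -2687 - 1*⅐ = -2687 - ⅐ = -18810/7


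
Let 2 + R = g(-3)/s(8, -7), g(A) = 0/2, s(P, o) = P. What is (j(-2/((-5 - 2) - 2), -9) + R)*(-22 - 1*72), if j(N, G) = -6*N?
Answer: 940/3 ≈ 313.33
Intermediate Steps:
g(A) = 0 (g(A) = 0*(1/2) = 0)
R = -2 (R = -2 + 0/8 = -2 + 0*(1/8) = -2 + 0 = -2)
(j(-2/((-5 - 2) - 2), -9) + R)*(-22 - 1*72) = (-(-12)/((-5 - 2) - 2) - 2)*(-22 - 1*72) = (-(-12)/(-7 - 2) - 2)*(-22 - 72) = (-(-12)/(-9) - 2)*(-94) = (-(-12)*(-1)/9 - 2)*(-94) = (-6*2/9 - 2)*(-94) = (-4/3 - 2)*(-94) = -10/3*(-94) = 940/3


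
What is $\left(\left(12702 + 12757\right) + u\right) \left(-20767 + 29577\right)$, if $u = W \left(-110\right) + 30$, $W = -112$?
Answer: $333097290$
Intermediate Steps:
$u = 12350$ ($u = \left(-112\right) \left(-110\right) + 30 = 12320 + 30 = 12350$)
$\left(\left(12702 + 12757\right) + u\right) \left(-20767 + 29577\right) = \left(\left(12702 + 12757\right) + 12350\right) \left(-20767 + 29577\right) = \left(25459 + 12350\right) 8810 = 37809 \cdot 8810 = 333097290$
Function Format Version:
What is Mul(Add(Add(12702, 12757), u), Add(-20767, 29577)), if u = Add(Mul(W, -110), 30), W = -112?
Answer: 333097290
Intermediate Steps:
u = 12350 (u = Add(Mul(-112, -110), 30) = Add(12320, 30) = 12350)
Mul(Add(Add(12702, 12757), u), Add(-20767, 29577)) = Mul(Add(Add(12702, 12757), 12350), Add(-20767, 29577)) = Mul(Add(25459, 12350), 8810) = Mul(37809, 8810) = 333097290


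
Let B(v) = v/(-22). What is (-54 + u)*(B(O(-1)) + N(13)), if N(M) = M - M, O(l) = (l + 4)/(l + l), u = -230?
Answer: -213/11 ≈ -19.364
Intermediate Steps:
O(l) = (4 + l)/(2*l) (O(l) = (4 + l)/((2*l)) = (4 + l)*(1/(2*l)) = (4 + l)/(2*l))
B(v) = -v/22 (B(v) = v*(-1/22) = -v/22)
N(M) = 0
(-54 + u)*(B(O(-1)) + N(13)) = (-54 - 230)*(-(4 - 1)/(44*(-1)) + 0) = -284*(-(-1)*3/44 + 0) = -284*(-1/22*(-3/2) + 0) = -284*(3/44 + 0) = -284*3/44 = -213/11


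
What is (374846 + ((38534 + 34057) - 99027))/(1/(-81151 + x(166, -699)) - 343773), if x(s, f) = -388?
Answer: -14204501495/14015453324 ≈ -1.0135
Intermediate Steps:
(374846 + ((38534 + 34057) - 99027))/(1/(-81151 + x(166, -699)) - 343773) = (374846 + ((38534 + 34057) - 99027))/(1/(-81151 - 388) - 343773) = (374846 + (72591 - 99027))/(1/(-81539) - 343773) = (374846 - 26436)/(-1/81539 - 343773) = 348410/(-28030906648/81539) = 348410*(-81539/28030906648) = -14204501495/14015453324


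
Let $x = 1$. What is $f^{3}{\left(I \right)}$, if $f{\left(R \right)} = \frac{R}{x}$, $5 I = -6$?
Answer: $- \frac{216}{125} \approx -1.728$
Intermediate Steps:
$I = - \frac{6}{5}$ ($I = \frac{1}{5} \left(-6\right) = - \frac{6}{5} \approx -1.2$)
$f{\left(R \right)} = R$ ($f{\left(R \right)} = \frac{R}{1} = R 1 = R$)
$f^{3}{\left(I \right)} = \left(- \frac{6}{5}\right)^{3} = - \frac{216}{125}$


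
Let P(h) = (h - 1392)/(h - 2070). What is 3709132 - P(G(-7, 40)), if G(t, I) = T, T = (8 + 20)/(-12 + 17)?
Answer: 19142826786/5161 ≈ 3.7091e+6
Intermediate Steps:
T = 28/5 ≈ 5.6000
G(t, I) = 28/5
P(h) = (-1392 + h)/(-2070 + h)
3709132 - P(G(-7, 40)) = 3709132 - (-1392 + 28/5)/(-2070 + 28/5) = 3709132 - (-6932)/((-10322/5)*5) = 3709132 - (-5)*(-6932)/(10322*5) = 3709132 - 1*3466/5161 = 3709132 - 3466/5161 = 19142826786/5161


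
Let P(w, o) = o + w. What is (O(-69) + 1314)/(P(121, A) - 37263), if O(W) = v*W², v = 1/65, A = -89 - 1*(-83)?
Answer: -90171/2414620 ≈ -0.037344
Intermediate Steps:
A = -6 (A = -89 + 83 = -6)
v = 1/65 ≈ 0.015385
O(W) = W²/65
(O(-69) + 1314)/(P(121, A) - 37263) = ((1/65)*(-69)² + 1314)/((-6 + 121) - 37263) = ((1/65)*4761 + 1314)/(115 - 37263) = (4761/65 + 1314)/(-37148) = (90171/65)*(-1/37148) = -90171/2414620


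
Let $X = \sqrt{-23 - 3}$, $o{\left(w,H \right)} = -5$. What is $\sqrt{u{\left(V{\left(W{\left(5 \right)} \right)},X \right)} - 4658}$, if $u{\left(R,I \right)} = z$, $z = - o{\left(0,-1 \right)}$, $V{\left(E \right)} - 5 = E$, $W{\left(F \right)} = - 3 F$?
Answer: $3 i \sqrt{517} \approx 68.213 i$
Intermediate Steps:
$V{\left(E \right)} = 5 + E$
$X = i \sqrt{26}$ ($X = \sqrt{-26} = i \sqrt{26} \approx 5.099 i$)
$z = 5$ ($z = \left(-1\right) \left(-5\right) = 5$)
$u{\left(R,I \right)} = 5$
$\sqrt{u{\left(V{\left(W{\left(5 \right)} \right)},X \right)} - 4658} = \sqrt{5 - 4658} = \sqrt{-4653} = 3 i \sqrt{517}$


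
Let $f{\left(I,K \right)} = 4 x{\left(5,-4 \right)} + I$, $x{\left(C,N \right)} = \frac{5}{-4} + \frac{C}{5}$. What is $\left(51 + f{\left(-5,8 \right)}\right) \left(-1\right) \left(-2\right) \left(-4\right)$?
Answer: $-360$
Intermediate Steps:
$x{\left(C,N \right)} = - \frac{5}{4} + \frac{C}{5}$ ($x{\left(C,N \right)} = 5 \left(- \frac{1}{4}\right) + C \frac{1}{5} = - \frac{5}{4} + \frac{C}{5}$)
$f{\left(I,K \right)} = -1 + I$ ($f{\left(I,K \right)} = 4 \left(- \frac{5}{4} + \frac{1}{5} \cdot 5\right) + I = 4 \left(- \frac{5}{4} + 1\right) + I = 4 \left(- \frac{1}{4}\right) + I = -1 + I$)
$\left(51 + f{\left(-5,8 \right)}\right) \left(-1\right) \left(-2\right) \left(-4\right) = \left(51 - 6\right) \left(-1\right) \left(-2\right) \left(-4\right) = \left(51 - 6\right) 2 \left(-4\right) = 45 \left(-8\right) = -360$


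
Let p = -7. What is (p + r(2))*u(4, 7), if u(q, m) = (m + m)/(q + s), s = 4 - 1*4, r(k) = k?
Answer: -35/2 ≈ -17.500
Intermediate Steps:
s = 0 (s = 4 - 4 = 0)
u(q, m) = 2*m/q (u(q, m) = (m + m)/(q + 0) = (2*m)/q = 2*m/q)
(p + r(2))*u(4, 7) = (-7 + 2)*(2*7/4) = -10*7/4 = -5*7/2 = -35/2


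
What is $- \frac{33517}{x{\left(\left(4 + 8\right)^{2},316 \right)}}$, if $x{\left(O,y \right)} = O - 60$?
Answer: $- \frac{33517}{84} \approx -399.01$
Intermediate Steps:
$x{\left(O,y \right)} = -60 + O$
$- \frac{33517}{x{\left(\left(4 + 8\right)^{2},316 \right)}} = - \frac{33517}{-60 + \left(4 + 8\right)^{2}} = - \frac{33517}{-60 + 12^{2}} = - \frac{33517}{-60 + 144} = - \frac{33517}{84}$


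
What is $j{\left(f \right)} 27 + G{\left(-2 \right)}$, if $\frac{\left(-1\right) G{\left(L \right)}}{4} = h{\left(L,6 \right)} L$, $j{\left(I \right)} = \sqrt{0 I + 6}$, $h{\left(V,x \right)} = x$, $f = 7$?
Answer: $48 + 27 \sqrt{6} \approx 114.14$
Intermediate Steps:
$j{\left(I \right)} = \sqrt{6}$ ($j{\left(I \right)} = \sqrt{0 + 6} = \sqrt{6}$)
$G{\left(L \right)} = - 24 L$ ($G{\left(L \right)} = - 4 \cdot 6 L = - 24 L$)
$j{\left(f \right)} 27 + G{\left(-2 \right)} = \sqrt{6} \cdot 27 - -48 = 27 \sqrt{6} + 48 = 48 + 27 \sqrt{6}$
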